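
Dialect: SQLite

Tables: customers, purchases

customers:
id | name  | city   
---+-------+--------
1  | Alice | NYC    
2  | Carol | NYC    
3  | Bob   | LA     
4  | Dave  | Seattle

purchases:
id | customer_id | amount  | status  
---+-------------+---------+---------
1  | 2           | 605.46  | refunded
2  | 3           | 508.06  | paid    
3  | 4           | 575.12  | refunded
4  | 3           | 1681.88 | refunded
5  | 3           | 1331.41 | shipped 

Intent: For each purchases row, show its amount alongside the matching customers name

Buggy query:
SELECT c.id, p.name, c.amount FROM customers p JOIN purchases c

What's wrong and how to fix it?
Bug: JOIN with no ON clause produces a cartesian product; every purchases row pairs with every customers row

Fix: Add ON c.customer_id = p.id to the JOIN

Corrected query:
SELECT c.id, p.name, c.amount FROM customers p JOIN purchases c ON c.customer_id = p.id

Result:
id | name  | amount 
---+-------+--------
1  | Carol | 605.46 
2  | Bob   | 508.06 
3  | Dave  | 575.12 
4  | Bob   | 1681.88
5  | Bob   | 1331.41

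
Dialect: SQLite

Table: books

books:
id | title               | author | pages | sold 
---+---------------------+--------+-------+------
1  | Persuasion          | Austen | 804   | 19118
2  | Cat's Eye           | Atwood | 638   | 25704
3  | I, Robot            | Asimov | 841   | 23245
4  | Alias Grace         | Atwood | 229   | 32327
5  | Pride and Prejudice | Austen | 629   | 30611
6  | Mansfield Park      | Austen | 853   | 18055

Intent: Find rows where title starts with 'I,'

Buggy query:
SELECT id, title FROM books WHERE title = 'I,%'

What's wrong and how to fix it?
Bug: Wildcards only work with LIKE; '=' treats '%' as a literal character

Fix: Replace '=' with LIKE so 'I,%' is treated as a pattern

Corrected query:
SELECT id, title FROM books WHERE title LIKE 'I,%'

Result:
id | title   
---+---------
3  | I, Robot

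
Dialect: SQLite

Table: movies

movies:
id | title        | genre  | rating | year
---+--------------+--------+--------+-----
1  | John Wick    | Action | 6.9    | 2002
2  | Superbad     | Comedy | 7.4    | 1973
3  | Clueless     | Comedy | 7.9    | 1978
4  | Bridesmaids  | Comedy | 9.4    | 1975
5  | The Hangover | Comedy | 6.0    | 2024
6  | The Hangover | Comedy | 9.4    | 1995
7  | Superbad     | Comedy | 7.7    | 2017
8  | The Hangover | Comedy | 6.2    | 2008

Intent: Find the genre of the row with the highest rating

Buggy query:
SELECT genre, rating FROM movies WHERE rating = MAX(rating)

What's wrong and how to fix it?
Bug: WHERE is evaluated per row; an aggregate over the whole table isn't defined there

Fix: Wrap MAX in a scalar subquery so WHERE compares against a single value

Corrected query:
SELECT genre, rating FROM movies WHERE rating = (SELECT MAX(rating) FROM movies)

Result:
genre  | rating
-------+-------
Comedy | 9.4   
Comedy | 9.4   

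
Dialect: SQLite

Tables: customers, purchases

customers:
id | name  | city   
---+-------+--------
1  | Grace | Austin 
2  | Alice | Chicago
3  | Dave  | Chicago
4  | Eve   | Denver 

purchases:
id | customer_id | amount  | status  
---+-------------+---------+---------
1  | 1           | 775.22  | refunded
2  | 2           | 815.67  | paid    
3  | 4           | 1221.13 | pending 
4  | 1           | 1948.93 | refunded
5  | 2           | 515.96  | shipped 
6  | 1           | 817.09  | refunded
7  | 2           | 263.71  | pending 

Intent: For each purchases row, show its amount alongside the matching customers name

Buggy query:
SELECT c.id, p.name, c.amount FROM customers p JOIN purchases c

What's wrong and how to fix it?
Bug: JOIN with no ON clause produces a cartesian product; every purchases row pairs with every customers row

Fix: Specify the join condition linking the foreign key to the parent id

Corrected query:
SELECT c.id, p.name, c.amount FROM customers p JOIN purchases c ON c.customer_id = p.id

Result:
id | name  | amount 
---+-------+--------
1  | Grace | 775.22 
2  | Alice | 815.67 
3  | Eve   | 1221.13
4  | Grace | 1948.93
5  | Alice | 515.96 
6  | Grace | 817.09 
7  | Alice | 263.71 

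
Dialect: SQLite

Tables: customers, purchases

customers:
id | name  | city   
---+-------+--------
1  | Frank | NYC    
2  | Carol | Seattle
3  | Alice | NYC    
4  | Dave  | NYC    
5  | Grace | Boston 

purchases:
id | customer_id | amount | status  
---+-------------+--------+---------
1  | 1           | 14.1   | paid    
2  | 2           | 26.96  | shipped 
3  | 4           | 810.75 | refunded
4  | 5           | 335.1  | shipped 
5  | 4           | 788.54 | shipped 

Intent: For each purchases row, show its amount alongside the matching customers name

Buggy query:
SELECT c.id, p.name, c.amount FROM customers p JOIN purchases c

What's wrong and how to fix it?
Bug: Missing join condition: each purchases row is matched to all customers rows instead of just its own

Fix: Add ON c.customer_id = p.id to the JOIN

Corrected query:
SELECT c.id, p.name, c.amount FROM customers p JOIN purchases c ON c.customer_id = p.id

Result:
id | name  | amount
---+-------+-------
1  | Frank | 14.1  
2  | Carol | 26.96 
3  | Dave  | 810.75
4  | Grace | 335.1 
5  | Dave  | 788.54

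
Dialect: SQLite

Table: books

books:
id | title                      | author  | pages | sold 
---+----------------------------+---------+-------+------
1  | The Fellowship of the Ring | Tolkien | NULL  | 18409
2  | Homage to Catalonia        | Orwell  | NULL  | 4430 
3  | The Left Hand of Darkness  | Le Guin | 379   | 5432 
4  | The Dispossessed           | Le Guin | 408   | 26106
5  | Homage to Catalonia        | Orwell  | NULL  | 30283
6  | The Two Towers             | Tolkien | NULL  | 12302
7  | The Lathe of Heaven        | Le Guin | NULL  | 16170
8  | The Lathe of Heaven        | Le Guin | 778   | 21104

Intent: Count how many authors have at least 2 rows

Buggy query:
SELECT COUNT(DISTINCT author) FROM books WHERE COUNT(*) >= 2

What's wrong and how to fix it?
Bug: WHERE filters individual rows, not groups, so a group-level COUNT is invalid there

Fix: Group first with HAVING COUNT(*) >= 2, then COUNT the resulting groups

Corrected query:
SELECT COUNT(*) FROM (SELECT author FROM books GROUP BY author HAVING COUNT(*) >= 2)

Result:
COUNT(*)
--------
3       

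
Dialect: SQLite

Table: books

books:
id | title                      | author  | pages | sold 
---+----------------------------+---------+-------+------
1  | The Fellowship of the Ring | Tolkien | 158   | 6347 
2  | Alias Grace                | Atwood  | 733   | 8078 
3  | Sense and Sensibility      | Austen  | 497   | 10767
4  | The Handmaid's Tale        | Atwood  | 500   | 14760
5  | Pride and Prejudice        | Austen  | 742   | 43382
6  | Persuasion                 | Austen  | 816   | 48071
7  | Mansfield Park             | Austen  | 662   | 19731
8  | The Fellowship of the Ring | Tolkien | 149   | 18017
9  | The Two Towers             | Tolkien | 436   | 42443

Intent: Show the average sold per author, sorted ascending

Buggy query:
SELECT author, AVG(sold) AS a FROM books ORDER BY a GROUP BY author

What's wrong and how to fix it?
Bug: ORDER BY appears before GROUP BY; SQL clause order requires GROUP BY first

Fix: Reorder: SELECT … FROM … GROUP BY … ORDER BY …

Corrected query:
SELECT author, AVG(sold) AS a FROM books GROUP BY author ORDER BY a

Result:
author  | a       
--------+---------
Atwood  | 11419   
Tolkien | 22269   
Austen  | 30487.75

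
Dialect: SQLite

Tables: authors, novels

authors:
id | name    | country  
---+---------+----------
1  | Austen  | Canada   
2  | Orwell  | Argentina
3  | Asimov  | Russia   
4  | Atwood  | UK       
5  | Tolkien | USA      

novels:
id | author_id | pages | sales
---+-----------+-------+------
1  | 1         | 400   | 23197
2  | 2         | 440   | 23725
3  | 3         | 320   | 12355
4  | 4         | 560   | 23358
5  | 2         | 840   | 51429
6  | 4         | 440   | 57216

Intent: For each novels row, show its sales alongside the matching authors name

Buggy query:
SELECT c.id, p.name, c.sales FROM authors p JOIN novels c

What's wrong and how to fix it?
Bug: Missing join condition: each novels row is matched to all authors rows instead of just its own

Fix: Specify the join condition linking the foreign key to the parent id

Corrected query:
SELECT c.id, p.name, c.sales FROM authors p JOIN novels c ON c.author_id = p.id

Result:
id | name   | sales
---+--------+------
1  | Austen | 23197
2  | Orwell | 23725
3  | Asimov | 12355
4  | Atwood | 23358
5  | Orwell | 51429
6  | Atwood | 57216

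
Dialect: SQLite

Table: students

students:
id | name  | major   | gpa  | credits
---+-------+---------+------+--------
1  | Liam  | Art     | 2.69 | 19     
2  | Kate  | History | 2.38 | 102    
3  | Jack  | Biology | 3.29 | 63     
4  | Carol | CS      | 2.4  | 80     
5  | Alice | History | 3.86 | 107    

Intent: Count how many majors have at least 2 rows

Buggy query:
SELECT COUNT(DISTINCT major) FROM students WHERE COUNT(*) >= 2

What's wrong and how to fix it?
Bug: WHERE filters individual rows, not groups, so a group-level COUNT is invalid there

Fix: Group first with HAVING COUNT(*) >= 2, then COUNT the resulting groups

Corrected query:
SELECT COUNT(*) FROM (SELECT major FROM students GROUP BY major HAVING COUNT(*) >= 2)

Result:
COUNT(*)
--------
1       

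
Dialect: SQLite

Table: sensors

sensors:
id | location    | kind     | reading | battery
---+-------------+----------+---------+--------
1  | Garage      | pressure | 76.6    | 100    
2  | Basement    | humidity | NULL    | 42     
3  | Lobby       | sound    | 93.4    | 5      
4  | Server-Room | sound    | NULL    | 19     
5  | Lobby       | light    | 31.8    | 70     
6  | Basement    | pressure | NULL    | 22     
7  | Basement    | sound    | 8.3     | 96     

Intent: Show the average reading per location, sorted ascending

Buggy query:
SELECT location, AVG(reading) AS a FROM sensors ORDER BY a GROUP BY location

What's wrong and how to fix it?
Bug: ORDER BY appears before GROUP BY; SQL clause order requires GROUP BY first

Fix: Move ORDER BY to the end, after GROUP BY

Corrected query:
SELECT location, AVG(reading) AS a FROM sensors GROUP BY location ORDER BY a

Result:
location    | a   
------------+-----
Server-Room | NULL
Basement    | 8.3 
Lobby       | 62.6
Garage      | 76.6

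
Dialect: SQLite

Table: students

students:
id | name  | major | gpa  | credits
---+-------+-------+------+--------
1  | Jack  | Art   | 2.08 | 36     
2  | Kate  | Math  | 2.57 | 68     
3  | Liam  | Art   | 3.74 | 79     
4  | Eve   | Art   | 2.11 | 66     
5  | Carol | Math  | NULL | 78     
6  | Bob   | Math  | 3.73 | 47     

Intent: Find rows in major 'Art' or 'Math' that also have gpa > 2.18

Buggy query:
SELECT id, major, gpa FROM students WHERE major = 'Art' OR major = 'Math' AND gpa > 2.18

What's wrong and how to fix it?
Bug: AND binds tighter than OR, so this parses as major = 'Art' OR (major = 'Math' AND gpa > 2.18)

Fix: Add parentheses around the OR so the AND applies to both alternatives

Corrected query:
SELECT id, major, gpa FROM students WHERE (major = 'Art' OR major = 'Math') AND gpa > 2.18

Result:
id | major | gpa 
---+-------+-----
2  | Math  | 2.57
3  | Art   | 3.74
6  | Math  | 3.73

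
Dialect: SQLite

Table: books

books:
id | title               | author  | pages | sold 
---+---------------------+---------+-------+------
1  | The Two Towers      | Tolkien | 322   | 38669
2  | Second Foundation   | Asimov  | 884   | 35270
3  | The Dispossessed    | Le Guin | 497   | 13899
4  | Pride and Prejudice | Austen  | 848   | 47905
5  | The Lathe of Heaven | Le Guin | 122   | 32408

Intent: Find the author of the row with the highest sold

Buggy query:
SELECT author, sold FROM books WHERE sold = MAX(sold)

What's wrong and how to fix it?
Bug: MAX(sold) is an aggregate and cannot be used directly in WHERE

Fix: Use a subquery: WHERE sold = (SELECT MAX(sold) FROM books)

Corrected query:
SELECT author, sold FROM books WHERE sold = (SELECT MAX(sold) FROM books)

Result:
author | sold 
-------+------
Austen | 47905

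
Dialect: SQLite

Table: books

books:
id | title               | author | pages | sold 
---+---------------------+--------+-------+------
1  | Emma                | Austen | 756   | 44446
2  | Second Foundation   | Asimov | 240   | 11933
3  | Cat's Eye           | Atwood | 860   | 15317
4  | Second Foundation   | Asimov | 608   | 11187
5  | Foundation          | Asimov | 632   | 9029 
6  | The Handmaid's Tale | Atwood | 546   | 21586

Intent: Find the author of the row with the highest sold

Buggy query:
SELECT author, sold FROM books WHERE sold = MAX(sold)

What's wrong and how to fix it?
Bug: WHERE is evaluated per row; an aggregate over the whole table isn't defined there

Fix: Use a subquery: WHERE sold = (SELECT MAX(sold) FROM books)

Corrected query:
SELECT author, sold FROM books WHERE sold = (SELECT MAX(sold) FROM books)

Result:
author | sold 
-------+------
Austen | 44446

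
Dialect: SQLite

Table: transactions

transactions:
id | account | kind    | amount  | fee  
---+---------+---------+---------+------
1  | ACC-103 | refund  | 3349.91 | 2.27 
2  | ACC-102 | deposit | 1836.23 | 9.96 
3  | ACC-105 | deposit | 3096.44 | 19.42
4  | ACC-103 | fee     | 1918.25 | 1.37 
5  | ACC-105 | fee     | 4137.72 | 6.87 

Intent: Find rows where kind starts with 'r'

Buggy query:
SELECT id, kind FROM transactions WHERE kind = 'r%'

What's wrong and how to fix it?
Bug: '=' compares the literal string including the % character; pattern matching needs LIKE

Fix: Use LIKE for wildcard pattern matching

Corrected query:
SELECT id, kind FROM transactions WHERE kind LIKE 'r%'

Result:
id | kind  
---+-------
1  | refund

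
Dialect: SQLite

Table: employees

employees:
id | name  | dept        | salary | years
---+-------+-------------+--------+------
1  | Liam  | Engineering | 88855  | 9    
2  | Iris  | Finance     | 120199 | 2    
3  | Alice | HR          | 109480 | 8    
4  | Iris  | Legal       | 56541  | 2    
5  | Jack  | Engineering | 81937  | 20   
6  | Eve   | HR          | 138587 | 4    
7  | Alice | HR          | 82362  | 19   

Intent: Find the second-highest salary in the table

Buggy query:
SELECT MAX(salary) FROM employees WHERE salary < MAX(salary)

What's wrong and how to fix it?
Bug: MAX(salary) on the right of the comparison is an aggregate-in-WHERE error

Fix: Put the inner MAX in a scalar subquery

Corrected query:
SELECT MAX(salary) FROM employees WHERE salary < (SELECT MAX(salary) FROM employees)

Result:
MAX(salary)
-----------
120199     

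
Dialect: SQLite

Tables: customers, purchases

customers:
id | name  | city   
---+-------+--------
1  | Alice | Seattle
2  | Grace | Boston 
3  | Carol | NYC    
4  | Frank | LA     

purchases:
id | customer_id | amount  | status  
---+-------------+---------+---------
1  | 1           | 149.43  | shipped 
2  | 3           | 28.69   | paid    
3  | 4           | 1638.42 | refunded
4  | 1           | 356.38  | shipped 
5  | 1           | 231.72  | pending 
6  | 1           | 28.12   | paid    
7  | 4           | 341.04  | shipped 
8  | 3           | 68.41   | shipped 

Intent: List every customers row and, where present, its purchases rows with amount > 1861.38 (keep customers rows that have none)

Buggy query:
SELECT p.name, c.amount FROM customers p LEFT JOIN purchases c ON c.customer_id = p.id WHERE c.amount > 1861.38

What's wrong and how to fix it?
Bug: Filtering c.amount in WHERE discards the NULL rows produced by LEFT JOIN, turning it into an inner join

Fix: Move the right-table condition into the ON clause so unmatched parents are kept

Corrected query:
SELECT p.name, c.amount FROM customers p LEFT JOIN purchases c ON c.customer_id = p.id AND c.amount > 1861.38

Result:
name  | amount
------+-------
Alice | NULL  
Grace | NULL  
Carol | NULL  
Frank | NULL  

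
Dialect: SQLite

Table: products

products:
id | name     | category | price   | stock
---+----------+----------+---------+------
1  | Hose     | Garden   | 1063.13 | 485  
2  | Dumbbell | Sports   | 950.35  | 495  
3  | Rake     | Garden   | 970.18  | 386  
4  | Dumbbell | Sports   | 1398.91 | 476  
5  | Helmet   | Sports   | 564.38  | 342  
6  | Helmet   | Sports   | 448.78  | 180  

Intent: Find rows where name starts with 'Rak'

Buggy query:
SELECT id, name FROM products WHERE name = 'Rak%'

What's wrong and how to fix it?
Bug: '=' compares the literal string including the % character; pattern matching needs LIKE

Fix: Replace '=' with LIKE so 'Rak%' is treated as a pattern

Corrected query:
SELECT id, name FROM products WHERE name LIKE 'Rak%'

Result:
id | name
---+-----
3  | Rake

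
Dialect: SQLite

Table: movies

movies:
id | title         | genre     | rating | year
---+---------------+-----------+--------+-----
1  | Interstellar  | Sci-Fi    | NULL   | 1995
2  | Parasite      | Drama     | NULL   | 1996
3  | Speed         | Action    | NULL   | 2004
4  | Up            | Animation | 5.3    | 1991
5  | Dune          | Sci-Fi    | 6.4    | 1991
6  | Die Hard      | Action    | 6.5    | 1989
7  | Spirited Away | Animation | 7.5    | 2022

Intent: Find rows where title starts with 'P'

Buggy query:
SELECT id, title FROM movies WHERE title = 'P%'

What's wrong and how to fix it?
Bug: '=' compares the literal string including the % character; pattern matching needs LIKE

Fix: Use LIKE for wildcard pattern matching

Corrected query:
SELECT id, title FROM movies WHERE title LIKE 'P%'

Result:
id | title   
---+---------
2  | Parasite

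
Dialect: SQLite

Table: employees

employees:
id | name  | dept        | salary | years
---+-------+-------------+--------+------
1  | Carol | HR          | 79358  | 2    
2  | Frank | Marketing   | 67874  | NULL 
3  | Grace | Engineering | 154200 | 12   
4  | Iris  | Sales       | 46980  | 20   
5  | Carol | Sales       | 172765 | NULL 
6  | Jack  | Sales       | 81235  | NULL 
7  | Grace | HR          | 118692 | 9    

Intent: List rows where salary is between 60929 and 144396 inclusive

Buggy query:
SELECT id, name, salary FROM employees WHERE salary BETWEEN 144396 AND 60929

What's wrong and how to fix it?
Bug: BETWEEN expects the lower bound first; with 144396 AND 60929 the range is empty

Fix: Swap the bounds so the smaller value comes first

Corrected query:
SELECT id, name, salary FROM employees WHERE salary BETWEEN 60929 AND 144396

Result:
id | name  | salary
---+-------+-------
1  | Carol | 79358 
2  | Frank | 67874 
6  | Jack  | 81235 
7  | Grace | 118692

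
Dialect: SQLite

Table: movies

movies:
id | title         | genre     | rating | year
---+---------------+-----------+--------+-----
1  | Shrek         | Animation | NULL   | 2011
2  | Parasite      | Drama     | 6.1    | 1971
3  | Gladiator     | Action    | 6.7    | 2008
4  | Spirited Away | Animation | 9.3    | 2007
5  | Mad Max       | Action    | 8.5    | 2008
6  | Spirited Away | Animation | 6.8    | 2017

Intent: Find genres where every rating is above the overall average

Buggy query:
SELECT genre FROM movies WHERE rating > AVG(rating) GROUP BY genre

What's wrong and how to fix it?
Bug: AVG() is an aggregate; it can't sit directly in WHERE

Fix: Use a subquery for AVG and a HAVING MIN(...) filter so the condition holds for every row in the group

Corrected query:
SELECT genre FROM movies GROUP BY genre HAVING MIN(rating) > (SELECT AVG(rating) FROM movies)

Result:
(no rows)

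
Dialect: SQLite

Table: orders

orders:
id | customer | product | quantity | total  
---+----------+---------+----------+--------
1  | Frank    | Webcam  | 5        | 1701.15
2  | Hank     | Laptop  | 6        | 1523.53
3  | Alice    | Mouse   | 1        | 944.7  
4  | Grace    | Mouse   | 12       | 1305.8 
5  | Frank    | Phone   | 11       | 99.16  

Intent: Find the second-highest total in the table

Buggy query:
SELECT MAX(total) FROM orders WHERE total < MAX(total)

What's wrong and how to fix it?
Bug: The inner MAX is an aggregate inside WHERE, which is not allowed

Fix: Compute the overall MAX in a subquery, then take MAX of rows below it

Corrected query:
SELECT MAX(total) FROM orders WHERE total < (SELECT MAX(total) FROM orders)

Result:
MAX(total)
----------
1523.53   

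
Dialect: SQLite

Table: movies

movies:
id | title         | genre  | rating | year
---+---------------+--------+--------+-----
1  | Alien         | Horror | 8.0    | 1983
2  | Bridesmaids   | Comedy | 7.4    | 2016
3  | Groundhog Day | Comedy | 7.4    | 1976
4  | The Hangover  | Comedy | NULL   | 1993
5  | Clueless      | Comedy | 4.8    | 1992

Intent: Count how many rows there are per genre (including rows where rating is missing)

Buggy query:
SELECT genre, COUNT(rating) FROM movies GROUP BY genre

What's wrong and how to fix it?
Bug: COUNT(column) counts non-NULL values only; rows with NULL rating aren't counted

Fix: Replace COUNT(rating) with COUNT(*)

Corrected query:
SELECT genre, COUNT(*) FROM movies GROUP BY genre

Result:
genre  | COUNT(*)
-------+---------
Comedy | 4       
Horror | 1       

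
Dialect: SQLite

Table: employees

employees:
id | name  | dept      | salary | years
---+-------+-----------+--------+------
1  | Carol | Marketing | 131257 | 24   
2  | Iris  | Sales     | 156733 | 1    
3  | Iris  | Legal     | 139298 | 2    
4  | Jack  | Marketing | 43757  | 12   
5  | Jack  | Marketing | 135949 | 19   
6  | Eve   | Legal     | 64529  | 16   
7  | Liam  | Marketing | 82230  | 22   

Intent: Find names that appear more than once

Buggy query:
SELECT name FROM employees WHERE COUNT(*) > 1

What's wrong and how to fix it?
Bug: WHERE can't reference COUNT(*); aggregates are computed after WHERE

Fix: Group first, then use HAVING for the count condition

Corrected query:
SELECT name FROM employees GROUP BY name HAVING COUNT(*) > 1

Result:
name
----
Iris
Jack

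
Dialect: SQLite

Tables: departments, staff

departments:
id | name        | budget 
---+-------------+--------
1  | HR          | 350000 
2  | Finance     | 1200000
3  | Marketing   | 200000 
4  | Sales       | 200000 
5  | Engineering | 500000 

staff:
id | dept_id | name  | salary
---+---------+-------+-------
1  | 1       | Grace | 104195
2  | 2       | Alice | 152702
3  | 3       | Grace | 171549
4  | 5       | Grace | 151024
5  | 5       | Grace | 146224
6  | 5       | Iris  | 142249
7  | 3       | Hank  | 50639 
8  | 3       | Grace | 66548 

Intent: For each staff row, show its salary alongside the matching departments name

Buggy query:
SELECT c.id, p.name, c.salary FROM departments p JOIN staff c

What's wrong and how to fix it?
Bug: JOIN with no ON clause produces a cartesian product; every staff row pairs with every departments row

Fix: Specify the join condition linking the foreign key to the parent id

Corrected query:
SELECT c.id, p.name, c.salary FROM departments p JOIN staff c ON c.dept_id = p.id

Result:
id | name        | salary
---+-------------+-------
1  | HR          | 104195
2  | Finance     | 152702
3  | Marketing   | 171549
4  | Engineering | 151024
5  | Engineering | 146224
6  | Engineering | 142249
7  | Marketing   | 50639 
8  | Marketing   | 66548 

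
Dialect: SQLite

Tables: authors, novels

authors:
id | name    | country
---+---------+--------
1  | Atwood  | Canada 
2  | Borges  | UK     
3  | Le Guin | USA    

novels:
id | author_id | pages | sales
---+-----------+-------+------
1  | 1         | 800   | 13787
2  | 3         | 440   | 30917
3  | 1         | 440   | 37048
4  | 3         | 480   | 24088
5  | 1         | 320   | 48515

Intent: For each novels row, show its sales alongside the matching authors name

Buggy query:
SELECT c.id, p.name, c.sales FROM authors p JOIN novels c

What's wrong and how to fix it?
Bug: JOIN with no ON clause produces a cartesian product; every novels row pairs with every authors row

Fix: Specify the join condition linking the foreign key to the parent id

Corrected query:
SELECT c.id, p.name, c.sales FROM authors p JOIN novels c ON c.author_id = p.id

Result:
id | name    | sales
---+---------+------
1  | Atwood  | 13787
2  | Le Guin | 30917
3  | Atwood  | 37048
4  | Le Guin | 24088
5  | Atwood  | 48515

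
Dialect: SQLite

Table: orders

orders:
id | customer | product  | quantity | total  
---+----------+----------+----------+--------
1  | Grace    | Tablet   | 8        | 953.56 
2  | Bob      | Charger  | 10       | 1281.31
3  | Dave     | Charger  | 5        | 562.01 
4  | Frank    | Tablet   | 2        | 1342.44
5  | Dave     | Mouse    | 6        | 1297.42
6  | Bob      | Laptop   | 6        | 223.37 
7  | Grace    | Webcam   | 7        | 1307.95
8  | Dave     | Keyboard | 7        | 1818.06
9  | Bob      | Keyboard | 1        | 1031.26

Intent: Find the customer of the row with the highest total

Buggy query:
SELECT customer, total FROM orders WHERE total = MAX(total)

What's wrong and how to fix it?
Bug: WHERE is evaluated per row; an aggregate over the whole table isn't defined there

Fix: Use a subquery: WHERE total = (SELECT MAX(total) FROM orders)

Corrected query:
SELECT customer, total FROM orders WHERE total = (SELECT MAX(total) FROM orders)

Result:
customer | total  
---------+--------
Dave     | 1818.06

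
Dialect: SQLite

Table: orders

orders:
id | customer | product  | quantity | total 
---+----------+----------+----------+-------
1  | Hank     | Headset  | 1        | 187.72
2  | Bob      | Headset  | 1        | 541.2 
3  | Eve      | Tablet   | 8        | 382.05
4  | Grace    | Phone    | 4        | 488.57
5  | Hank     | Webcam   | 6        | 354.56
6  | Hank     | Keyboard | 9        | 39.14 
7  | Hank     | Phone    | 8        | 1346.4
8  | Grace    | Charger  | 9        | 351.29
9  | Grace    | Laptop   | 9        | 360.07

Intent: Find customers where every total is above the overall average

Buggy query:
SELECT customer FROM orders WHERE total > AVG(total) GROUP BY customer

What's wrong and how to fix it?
Bug: WHERE evaluates per row before aggregation, so AVG() is unavailable

Fix: Use a subquery for AVG and a HAVING MIN(...) filter so the condition holds for every row in the group

Corrected query:
SELECT customer FROM orders GROUP BY customer HAVING MIN(total) > (SELECT AVG(total) FROM orders)

Result:
customer
--------
Bob     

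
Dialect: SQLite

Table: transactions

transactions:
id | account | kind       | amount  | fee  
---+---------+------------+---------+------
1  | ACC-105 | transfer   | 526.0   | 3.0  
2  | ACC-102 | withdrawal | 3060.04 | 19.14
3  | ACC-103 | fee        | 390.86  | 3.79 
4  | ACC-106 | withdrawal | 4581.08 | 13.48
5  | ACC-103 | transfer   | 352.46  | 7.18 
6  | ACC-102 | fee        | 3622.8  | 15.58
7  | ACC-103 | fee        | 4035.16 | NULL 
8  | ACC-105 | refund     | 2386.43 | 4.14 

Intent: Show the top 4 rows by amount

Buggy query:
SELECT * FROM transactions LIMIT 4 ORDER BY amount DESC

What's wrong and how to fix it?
Bug: ORDER BY cannot follow LIMIT; LIMIT is the final clause

Fix: Sort with ORDER BY, then apply LIMIT

Corrected query:
SELECT * FROM transactions ORDER BY amount DESC LIMIT 4

Result:
id | account | kind       | amount  | fee  
---+---------+------------+---------+------
4  | ACC-106 | withdrawal | 4581.08 | 13.48
7  | ACC-103 | fee        | 4035.16 | NULL 
6  | ACC-102 | fee        | 3622.8  | 15.58
2  | ACC-102 | withdrawal | 3060.04 | 19.14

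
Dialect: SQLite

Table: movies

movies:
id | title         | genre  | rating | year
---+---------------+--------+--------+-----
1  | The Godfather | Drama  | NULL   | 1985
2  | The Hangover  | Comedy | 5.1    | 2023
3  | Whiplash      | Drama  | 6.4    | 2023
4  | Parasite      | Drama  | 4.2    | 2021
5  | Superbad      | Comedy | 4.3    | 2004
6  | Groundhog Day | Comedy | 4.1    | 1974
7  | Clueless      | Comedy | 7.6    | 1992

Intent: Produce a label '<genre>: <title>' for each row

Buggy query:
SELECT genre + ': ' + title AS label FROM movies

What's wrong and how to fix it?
Bug: SQLite uses || for string concatenation; + coerces text to numbers (yielding 0)

Fix: Use the || operator for string concatenation

Corrected query:
SELECT genre || ': ' || title AS label FROM movies

Result:
label                
---------------------
Drama: The Godfather 
Comedy: The Hangover 
Drama: Whiplash      
Drama: Parasite      
Comedy: Superbad     
Comedy: Groundhog Day
Comedy: Clueless     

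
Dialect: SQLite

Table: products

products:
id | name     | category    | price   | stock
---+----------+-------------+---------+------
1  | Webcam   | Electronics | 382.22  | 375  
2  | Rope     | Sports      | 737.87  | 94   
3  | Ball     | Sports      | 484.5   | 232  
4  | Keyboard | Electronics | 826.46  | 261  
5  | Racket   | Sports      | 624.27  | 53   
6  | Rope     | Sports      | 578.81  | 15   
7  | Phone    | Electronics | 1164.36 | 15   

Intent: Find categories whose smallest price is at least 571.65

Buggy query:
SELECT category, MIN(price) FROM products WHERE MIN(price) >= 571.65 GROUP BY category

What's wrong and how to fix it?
Bug: Aggregates like MIN are computed per group after WHERE runs

Fix: Replace WHERE with HAVING after the GROUP BY

Corrected query:
SELECT category, MIN(price) FROM products GROUP BY category HAVING MIN(price) >= 571.65

Result:
(no rows)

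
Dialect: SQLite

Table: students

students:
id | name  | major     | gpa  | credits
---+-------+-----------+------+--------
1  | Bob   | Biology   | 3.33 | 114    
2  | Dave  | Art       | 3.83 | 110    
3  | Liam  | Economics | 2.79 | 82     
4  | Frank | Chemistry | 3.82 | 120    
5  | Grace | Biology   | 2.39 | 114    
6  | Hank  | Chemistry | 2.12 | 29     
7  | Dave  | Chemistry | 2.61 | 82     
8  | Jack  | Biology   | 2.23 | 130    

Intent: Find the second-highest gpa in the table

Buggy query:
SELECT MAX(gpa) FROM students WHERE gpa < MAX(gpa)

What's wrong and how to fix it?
Bug: The inner MAX is an aggregate inside WHERE, which is not allowed

Fix: Compute the overall MAX in a subquery, then take MAX of rows below it

Corrected query:
SELECT MAX(gpa) FROM students WHERE gpa < (SELECT MAX(gpa) FROM students)

Result:
MAX(gpa)
--------
3.82    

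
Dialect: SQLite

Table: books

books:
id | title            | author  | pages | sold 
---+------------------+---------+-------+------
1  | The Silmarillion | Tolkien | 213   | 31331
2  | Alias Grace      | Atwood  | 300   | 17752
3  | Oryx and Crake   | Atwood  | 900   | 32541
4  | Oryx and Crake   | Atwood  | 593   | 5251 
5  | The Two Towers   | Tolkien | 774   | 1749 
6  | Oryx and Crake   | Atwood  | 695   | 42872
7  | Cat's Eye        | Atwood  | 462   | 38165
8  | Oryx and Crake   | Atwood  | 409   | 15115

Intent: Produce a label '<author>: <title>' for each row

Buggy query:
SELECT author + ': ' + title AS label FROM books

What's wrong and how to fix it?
Bug: '+' is numeric addition; on text columns SQLite converts them to 0 instead of concatenating

Fix: Use the || operator for string concatenation

Corrected query:
SELECT author || ': ' || title AS label FROM books

Result:
label                    
-------------------------
Tolkien: The Silmarillion
Atwood: Alias Grace      
Atwood: Oryx and Crake   
Atwood: Oryx and Crake   
Tolkien: The Two Towers  
Atwood: Oryx and Crake   
Atwood: Cat's Eye        
Atwood: Oryx and Crake   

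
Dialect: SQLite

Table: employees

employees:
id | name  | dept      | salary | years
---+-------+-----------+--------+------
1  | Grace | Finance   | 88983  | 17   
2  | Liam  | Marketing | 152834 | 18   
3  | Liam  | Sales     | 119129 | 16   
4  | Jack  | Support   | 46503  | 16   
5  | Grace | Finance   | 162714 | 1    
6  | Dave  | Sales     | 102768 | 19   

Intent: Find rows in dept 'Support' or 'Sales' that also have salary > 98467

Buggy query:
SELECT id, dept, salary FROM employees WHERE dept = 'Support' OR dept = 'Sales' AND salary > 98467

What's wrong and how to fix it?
Bug: Without parentheses, AND is evaluated before OR, so the salary filter only applies to the 'Sales' branch

Fix: Group the OR with parentheses (or use IN), then AND the threshold

Corrected query:
SELECT id, dept, salary FROM employees WHERE (dept = 'Support' OR dept = 'Sales') AND salary > 98467

Result:
id | dept  | salary
---+-------+-------
3  | Sales | 119129
6  | Sales | 102768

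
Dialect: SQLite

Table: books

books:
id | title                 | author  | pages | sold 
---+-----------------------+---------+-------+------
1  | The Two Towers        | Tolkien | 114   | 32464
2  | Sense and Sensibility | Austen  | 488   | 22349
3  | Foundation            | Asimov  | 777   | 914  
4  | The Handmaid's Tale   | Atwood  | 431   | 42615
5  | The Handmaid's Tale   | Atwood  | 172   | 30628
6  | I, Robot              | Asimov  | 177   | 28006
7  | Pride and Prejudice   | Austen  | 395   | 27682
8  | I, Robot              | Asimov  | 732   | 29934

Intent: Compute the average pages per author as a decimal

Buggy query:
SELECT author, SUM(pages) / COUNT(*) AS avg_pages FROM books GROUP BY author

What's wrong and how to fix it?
Bug: Both operands are integers, so '/' performs integer division and truncates

Fix: Multiply by 1.0 (or CAST to REAL) to force floating-point division

Corrected query:
SELECT author, SUM(pages) * 1.0 / COUNT(*) AS avg_pages FROM books GROUP BY author

Result:
author  | avg_pages
--------+----------
Asimov  | 562      
Atwood  | 301.5    
Austen  | 441.5    
Tolkien | 114      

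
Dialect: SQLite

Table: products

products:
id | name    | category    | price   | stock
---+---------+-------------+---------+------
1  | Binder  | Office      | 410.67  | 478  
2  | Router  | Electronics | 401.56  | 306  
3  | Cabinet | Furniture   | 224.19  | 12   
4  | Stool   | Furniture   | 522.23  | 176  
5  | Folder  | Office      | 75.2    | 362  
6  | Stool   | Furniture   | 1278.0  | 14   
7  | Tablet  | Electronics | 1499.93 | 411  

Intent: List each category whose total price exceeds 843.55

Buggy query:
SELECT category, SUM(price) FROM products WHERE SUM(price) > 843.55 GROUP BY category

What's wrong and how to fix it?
Bug: WHERE runs before GROUP BY, so aggregates aren't available there

Fix: Move the aggregate condition to a HAVING clause

Corrected query:
SELECT category, SUM(price) FROM products GROUP BY category HAVING SUM(price) > 843.55

Result:
category    | SUM(price)
------------+-----------
Electronics | 1901.49   
Furniture   | 2024.42   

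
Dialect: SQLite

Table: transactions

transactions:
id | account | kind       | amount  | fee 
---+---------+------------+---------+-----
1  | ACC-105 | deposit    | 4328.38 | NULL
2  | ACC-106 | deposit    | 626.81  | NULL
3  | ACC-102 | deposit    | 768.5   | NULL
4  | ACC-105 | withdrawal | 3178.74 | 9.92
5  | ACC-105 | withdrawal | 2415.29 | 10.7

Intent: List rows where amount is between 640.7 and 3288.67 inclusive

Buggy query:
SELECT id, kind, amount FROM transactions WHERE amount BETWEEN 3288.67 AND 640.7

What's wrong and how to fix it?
Bug: The bounds are reversed; BETWEEN a AND b requires a <= b to match anything

Fix: Swap the bounds so the smaller value comes first

Corrected query:
SELECT id, kind, amount FROM transactions WHERE amount BETWEEN 640.7 AND 3288.67

Result:
id | kind       | amount 
---+------------+--------
3  | deposit    | 768.5  
4  | withdrawal | 3178.74
5  | withdrawal | 2415.29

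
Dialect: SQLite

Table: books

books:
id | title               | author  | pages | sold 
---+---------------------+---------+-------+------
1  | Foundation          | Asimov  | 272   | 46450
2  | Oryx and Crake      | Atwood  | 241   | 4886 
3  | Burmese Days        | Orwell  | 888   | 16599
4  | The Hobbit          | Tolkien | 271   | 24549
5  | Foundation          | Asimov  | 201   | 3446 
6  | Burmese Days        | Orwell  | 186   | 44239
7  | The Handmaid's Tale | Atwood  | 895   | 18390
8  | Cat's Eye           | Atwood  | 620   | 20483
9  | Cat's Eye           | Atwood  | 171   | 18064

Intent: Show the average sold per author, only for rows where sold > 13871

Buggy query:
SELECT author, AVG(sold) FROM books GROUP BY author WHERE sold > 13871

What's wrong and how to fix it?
Bug: Row-level WHERE must come before GROUP BY in the clause order

Fix: Place WHERE between FROM and GROUP BY

Corrected query:
SELECT author, AVG(sold) FROM books WHERE sold > 13871 GROUP BY author

Result:
author  | AVG(sold)
--------+----------
Asimov  | 46450    
Atwood  | 18979    
Orwell  | 30419    
Tolkien | 24549    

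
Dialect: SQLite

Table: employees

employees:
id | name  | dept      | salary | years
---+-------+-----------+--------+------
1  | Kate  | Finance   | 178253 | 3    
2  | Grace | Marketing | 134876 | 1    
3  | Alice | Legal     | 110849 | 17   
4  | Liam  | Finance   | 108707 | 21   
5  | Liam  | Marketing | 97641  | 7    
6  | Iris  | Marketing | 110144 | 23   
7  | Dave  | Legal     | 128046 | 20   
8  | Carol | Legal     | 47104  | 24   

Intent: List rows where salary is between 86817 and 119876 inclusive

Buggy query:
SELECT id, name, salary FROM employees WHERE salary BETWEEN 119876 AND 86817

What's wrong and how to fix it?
Bug: The bounds are reversed; BETWEEN a AND b requires a <= b to match anything

Fix: Write BETWEEN 86817 AND 119876

Corrected query:
SELECT id, name, salary FROM employees WHERE salary BETWEEN 86817 AND 119876

Result:
id | name  | salary
---+-------+-------
3  | Alice | 110849
4  | Liam  | 108707
5  | Liam  | 97641 
6  | Iris  | 110144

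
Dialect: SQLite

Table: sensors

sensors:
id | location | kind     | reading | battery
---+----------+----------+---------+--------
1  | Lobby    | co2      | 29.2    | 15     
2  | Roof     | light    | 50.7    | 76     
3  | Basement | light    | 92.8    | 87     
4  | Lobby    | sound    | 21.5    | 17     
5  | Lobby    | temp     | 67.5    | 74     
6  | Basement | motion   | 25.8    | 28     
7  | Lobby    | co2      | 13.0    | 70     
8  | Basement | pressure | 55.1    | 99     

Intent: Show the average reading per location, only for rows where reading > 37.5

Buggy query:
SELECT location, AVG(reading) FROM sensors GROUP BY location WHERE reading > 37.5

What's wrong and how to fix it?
Bug: Row-level WHERE must come before GROUP BY in the clause order

Fix: Move the WHERE clause before GROUP BY

Corrected query:
SELECT location, AVG(reading) FROM sensors WHERE reading > 37.5 GROUP BY location

Result:
location | AVG(reading)
---------+-------------
Basement | 73.95       
Lobby    | 67.5        
Roof     | 50.7        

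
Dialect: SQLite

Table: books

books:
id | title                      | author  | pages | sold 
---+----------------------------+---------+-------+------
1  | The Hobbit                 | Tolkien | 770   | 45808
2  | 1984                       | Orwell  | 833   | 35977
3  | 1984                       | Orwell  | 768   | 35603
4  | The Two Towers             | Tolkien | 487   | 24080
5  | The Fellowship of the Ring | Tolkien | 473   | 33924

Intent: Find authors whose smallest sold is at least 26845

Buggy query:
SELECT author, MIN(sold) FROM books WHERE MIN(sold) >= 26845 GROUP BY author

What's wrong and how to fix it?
Bug: Aggregates like MIN are computed per group after WHERE runs

Fix: Use HAVING for the per-group MIN condition

Corrected query:
SELECT author, MIN(sold) FROM books GROUP BY author HAVING MIN(sold) >= 26845

Result:
author | MIN(sold)
-------+----------
Orwell | 35603    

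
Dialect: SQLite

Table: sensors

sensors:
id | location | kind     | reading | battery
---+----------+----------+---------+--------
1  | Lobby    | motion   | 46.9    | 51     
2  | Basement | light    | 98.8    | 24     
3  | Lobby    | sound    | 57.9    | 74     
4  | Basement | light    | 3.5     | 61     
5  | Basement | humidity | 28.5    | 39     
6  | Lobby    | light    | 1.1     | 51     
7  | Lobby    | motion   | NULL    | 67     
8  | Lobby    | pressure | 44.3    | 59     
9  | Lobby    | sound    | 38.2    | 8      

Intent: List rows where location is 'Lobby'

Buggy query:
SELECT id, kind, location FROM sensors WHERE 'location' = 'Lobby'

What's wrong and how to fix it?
Bug: Single quotes denote string literals in SQL; the column name is being compared as a constant string

Fix: Remove the quotes around the column name (or use double quotes for an identifier)

Corrected query:
SELECT id, kind, location FROM sensors WHERE location = 'Lobby'

Result:
id | kind     | location
---+----------+---------
1  | motion   | Lobby   
3  | sound    | Lobby   
6  | light    | Lobby   
7  | motion   | Lobby   
8  | pressure | Lobby   
9  | sound    | Lobby   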